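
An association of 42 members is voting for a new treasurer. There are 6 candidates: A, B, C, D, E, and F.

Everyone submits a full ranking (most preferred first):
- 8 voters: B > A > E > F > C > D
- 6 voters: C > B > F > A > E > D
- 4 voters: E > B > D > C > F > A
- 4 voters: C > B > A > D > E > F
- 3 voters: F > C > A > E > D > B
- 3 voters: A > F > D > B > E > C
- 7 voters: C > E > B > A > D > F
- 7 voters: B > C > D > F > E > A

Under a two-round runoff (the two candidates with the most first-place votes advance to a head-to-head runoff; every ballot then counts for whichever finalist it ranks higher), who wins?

Round 1 first-place votes: A 3, B 15, C 17, D 0, E 4, F 3. C and B advance.
Runoff: C is ranked above B on 20 ballots, B above C on 22.

B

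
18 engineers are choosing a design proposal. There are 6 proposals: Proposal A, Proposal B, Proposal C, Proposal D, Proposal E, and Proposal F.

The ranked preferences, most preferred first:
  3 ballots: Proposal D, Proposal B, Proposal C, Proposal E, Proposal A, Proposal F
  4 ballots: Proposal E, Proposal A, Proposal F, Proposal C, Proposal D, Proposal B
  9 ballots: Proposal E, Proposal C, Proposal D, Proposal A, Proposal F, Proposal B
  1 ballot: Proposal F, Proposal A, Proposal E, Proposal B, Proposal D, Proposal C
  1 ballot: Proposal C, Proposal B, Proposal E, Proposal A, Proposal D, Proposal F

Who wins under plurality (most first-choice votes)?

First-place votes: Proposal A 0, Proposal B 0, Proposal C 1, Proposal D 3, Proposal E 13, Proposal F 1.

Proposal E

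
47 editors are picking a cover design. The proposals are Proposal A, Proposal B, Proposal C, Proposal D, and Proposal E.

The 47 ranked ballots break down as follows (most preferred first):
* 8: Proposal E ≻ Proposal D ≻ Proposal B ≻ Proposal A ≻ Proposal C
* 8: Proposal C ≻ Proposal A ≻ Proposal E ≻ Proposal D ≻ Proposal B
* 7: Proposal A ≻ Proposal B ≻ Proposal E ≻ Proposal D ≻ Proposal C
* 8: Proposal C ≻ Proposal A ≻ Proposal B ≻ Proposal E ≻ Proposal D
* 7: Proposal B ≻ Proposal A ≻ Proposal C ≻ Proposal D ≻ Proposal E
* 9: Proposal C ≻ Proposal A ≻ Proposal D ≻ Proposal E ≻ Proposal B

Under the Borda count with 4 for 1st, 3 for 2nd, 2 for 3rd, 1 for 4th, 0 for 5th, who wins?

Proposal A: 8×1 + 8×3 + 7×4 + 8×3 + 7×3 + 9×3 = 132
Proposal B: 8×2 + 8×0 + 7×3 + 8×2 + 7×4 + 9×0 = 81
Proposal C: 8×0 + 8×4 + 7×0 + 8×4 + 7×2 + 9×4 = 114
Proposal D: 8×3 + 8×1 + 7×1 + 8×0 + 7×1 + 9×2 = 64
Proposal E: 8×4 + 8×2 + 7×2 + 8×1 + 7×0 + 9×1 = 79

Proposal A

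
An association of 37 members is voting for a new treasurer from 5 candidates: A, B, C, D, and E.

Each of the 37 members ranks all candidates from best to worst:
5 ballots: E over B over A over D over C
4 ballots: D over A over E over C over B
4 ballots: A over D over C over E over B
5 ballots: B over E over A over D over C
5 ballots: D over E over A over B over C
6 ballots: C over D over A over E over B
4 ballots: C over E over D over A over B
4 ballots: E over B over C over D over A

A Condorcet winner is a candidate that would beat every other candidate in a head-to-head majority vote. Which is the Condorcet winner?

D vs A: 23–14
D vs B: 23–14
D vs C: 23–14
D vs E: 19–18
D beats every other candidate.

D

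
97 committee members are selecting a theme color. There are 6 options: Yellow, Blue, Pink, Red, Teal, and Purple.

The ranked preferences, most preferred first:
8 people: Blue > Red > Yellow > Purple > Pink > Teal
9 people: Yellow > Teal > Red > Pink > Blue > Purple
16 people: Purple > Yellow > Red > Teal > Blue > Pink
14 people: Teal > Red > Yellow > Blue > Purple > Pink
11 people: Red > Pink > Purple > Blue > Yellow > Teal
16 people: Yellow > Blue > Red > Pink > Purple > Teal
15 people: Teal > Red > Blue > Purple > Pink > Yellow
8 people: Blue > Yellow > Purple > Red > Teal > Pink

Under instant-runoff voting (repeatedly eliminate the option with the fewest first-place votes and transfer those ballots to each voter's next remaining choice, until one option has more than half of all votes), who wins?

Yellow

Round 1: Yellow 25, Blue 16, Pink 0, Red 11, Teal 29, Purple 16. Pink eliminated.
Round 2: Yellow 25, Blue 16, Red 11, Teal 29, Purple 16. Red eliminated.
Round 3: Yellow 25, Blue 16, Teal 29, Purple 27. Blue eliminated.
Round 4: Yellow 41, Teal 29, Purple 27. Purple eliminated.
Round 5: Yellow 68, Teal 29. Yellow has a majority (≥49).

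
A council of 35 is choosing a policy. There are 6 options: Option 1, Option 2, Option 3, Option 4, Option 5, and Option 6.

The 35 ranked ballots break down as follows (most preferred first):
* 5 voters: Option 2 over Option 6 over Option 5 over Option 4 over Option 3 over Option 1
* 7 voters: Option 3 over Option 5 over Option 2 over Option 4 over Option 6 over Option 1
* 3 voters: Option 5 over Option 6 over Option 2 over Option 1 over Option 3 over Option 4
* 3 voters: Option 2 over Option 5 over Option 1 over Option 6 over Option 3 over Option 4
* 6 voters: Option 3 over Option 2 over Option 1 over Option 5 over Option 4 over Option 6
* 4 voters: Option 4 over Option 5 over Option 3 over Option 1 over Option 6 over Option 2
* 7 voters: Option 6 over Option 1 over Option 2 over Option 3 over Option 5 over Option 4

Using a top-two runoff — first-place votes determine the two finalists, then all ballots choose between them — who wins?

Option 2

Round 1 first-place votes: Option 1 0, Option 2 8, Option 3 13, Option 4 4, Option 5 3, Option 6 7. Option 3 and Option 2 advance.
Runoff: Option 3 is ranked above Option 2 on 17 ballots, Option 2 above Option 3 on 18.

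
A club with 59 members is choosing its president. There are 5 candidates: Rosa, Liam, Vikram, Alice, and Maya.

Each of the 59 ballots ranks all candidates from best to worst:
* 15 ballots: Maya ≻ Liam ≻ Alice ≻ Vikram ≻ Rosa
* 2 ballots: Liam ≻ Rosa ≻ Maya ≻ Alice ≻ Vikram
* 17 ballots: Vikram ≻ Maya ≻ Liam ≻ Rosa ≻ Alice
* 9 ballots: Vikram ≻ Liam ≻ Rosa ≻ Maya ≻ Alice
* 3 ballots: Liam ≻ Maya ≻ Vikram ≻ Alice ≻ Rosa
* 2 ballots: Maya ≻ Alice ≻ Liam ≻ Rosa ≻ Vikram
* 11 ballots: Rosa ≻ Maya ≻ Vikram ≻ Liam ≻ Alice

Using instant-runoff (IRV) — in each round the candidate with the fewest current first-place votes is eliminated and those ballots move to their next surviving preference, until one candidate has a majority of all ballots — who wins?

Round 1: Rosa 11, Liam 5, Vikram 26, Alice 0, Maya 17. Alice eliminated.
Round 2: Rosa 11, Liam 5, Vikram 26, Maya 17. Liam eliminated.
Round 3: Rosa 13, Vikram 26, Maya 20. Rosa eliminated.
Round 4: Vikram 26, Maya 33. Maya has a majority (≥30).

Maya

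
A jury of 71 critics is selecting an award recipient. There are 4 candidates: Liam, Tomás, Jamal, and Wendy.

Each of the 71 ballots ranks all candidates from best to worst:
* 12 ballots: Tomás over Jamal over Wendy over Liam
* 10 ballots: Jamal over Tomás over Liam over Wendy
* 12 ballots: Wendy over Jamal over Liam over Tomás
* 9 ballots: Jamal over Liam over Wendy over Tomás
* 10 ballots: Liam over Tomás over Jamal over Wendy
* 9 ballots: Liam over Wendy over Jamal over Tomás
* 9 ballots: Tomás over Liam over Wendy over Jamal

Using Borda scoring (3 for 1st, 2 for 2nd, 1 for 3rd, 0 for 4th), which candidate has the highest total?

Jamal

Liam: 12×0 + 10×1 + 12×1 + 9×2 + 10×3 + 9×3 + 9×2 = 115
Tomás: 12×3 + 10×2 + 12×0 + 9×0 + 10×2 + 9×0 + 9×3 = 103
Jamal: 12×2 + 10×3 + 12×2 + 9×3 + 10×1 + 9×1 + 9×0 = 124
Wendy: 12×1 + 10×0 + 12×3 + 9×1 + 10×0 + 9×2 + 9×1 = 84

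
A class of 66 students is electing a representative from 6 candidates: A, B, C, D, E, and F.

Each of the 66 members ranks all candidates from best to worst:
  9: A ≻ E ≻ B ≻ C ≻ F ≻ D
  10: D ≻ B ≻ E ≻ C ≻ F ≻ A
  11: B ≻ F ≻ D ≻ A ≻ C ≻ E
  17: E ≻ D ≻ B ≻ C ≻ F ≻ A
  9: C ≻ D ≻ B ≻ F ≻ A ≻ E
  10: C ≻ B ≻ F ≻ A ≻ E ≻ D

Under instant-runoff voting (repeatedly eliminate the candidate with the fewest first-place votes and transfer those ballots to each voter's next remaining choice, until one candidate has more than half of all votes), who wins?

Round 1: A 9, B 11, C 19, D 10, E 17, F 0. F eliminated.
Round 2: A 9, B 11, C 19, D 10, E 17. A eliminated.
Round 3: B 11, C 19, D 10, E 26. D eliminated.
Round 4: B 21, C 19, E 26. C eliminated.
Round 5: B 40, E 26. B has a majority (≥34).

B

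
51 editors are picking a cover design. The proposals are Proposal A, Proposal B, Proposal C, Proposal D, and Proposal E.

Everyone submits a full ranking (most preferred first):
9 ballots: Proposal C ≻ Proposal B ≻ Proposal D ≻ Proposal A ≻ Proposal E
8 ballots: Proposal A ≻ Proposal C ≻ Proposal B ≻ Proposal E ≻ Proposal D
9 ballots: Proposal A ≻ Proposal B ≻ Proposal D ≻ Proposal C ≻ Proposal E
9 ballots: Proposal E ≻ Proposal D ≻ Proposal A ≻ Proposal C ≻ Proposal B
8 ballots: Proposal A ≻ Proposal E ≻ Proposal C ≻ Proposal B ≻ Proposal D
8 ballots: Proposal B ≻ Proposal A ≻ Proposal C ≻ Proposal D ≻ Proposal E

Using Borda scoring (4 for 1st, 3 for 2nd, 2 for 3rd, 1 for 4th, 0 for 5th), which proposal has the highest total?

Proposal A: 9×1 + 8×4 + 9×4 + 9×2 + 8×4 + 8×3 = 151
Proposal B: 9×3 + 8×2 + 9×3 + 9×0 + 8×1 + 8×4 = 110
Proposal C: 9×4 + 8×3 + 9×1 + 9×1 + 8×2 + 8×2 = 110
Proposal D: 9×2 + 8×0 + 9×2 + 9×3 + 8×0 + 8×1 = 71
Proposal E: 9×0 + 8×1 + 9×0 + 9×4 + 8×3 + 8×0 = 68

Proposal A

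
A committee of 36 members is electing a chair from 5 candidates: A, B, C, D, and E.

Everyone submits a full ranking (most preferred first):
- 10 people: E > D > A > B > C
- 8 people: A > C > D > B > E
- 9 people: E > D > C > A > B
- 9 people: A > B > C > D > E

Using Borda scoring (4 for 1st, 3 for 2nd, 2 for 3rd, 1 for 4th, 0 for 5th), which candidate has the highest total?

A

A: 10×2 + 8×4 + 9×1 + 9×4 = 97
B: 10×1 + 8×1 + 9×0 + 9×3 = 45
C: 10×0 + 8×3 + 9×2 + 9×2 = 60
D: 10×3 + 8×2 + 9×3 + 9×1 = 82
E: 10×4 + 8×0 + 9×4 + 9×0 = 76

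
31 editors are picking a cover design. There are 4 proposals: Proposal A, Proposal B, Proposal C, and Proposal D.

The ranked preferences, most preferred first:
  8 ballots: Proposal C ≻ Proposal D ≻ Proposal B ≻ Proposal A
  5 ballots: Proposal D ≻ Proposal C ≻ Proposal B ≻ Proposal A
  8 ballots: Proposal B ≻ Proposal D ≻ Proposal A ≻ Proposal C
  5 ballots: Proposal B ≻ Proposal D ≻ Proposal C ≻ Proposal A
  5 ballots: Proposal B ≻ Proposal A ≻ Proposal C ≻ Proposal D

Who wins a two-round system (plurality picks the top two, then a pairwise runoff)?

Round 1 first-place votes: Proposal A 0, Proposal B 18, Proposal C 8, Proposal D 5. Proposal B and Proposal C advance.
Runoff: Proposal B is ranked above Proposal C on 18 ballots, Proposal C above Proposal B on 13.

Proposal B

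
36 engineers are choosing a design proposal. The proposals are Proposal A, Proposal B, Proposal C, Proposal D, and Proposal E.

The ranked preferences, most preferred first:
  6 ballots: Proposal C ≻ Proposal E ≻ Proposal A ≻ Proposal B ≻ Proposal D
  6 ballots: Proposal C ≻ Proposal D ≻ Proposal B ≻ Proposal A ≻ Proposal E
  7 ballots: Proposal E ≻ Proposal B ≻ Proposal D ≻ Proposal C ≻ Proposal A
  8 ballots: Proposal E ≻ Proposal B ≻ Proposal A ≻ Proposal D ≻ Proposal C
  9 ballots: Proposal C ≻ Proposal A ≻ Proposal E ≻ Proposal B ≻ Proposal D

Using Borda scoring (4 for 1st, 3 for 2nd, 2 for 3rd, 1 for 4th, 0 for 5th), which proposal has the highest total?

Proposal E

Proposal A: 6×2 + 6×1 + 7×0 + 8×2 + 9×3 = 61
Proposal B: 6×1 + 6×2 + 7×3 + 8×3 + 9×1 = 72
Proposal C: 6×4 + 6×4 + 7×1 + 8×0 + 9×4 = 91
Proposal D: 6×0 + 6×3 + 7×2 + 8×1 + 9×0 = 40
Proposal E: 6×3 + 6×0 + 7×4 + 8×4 + 9×2 = 96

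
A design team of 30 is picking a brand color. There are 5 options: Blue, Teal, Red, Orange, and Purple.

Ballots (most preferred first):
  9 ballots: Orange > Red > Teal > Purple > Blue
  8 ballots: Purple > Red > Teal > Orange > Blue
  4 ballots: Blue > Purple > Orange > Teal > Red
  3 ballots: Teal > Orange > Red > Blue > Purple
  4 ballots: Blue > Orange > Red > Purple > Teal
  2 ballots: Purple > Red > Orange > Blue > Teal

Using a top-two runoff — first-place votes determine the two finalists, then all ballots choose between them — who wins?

Orange

Round 1 first-place votes: Blue 8, Teal 3, Red 0, Orange 9, Purple 10. Purple and Orange advance.
Runoff: Purple is ranked above Orange on 14 ballots, Orange above Purple on 16.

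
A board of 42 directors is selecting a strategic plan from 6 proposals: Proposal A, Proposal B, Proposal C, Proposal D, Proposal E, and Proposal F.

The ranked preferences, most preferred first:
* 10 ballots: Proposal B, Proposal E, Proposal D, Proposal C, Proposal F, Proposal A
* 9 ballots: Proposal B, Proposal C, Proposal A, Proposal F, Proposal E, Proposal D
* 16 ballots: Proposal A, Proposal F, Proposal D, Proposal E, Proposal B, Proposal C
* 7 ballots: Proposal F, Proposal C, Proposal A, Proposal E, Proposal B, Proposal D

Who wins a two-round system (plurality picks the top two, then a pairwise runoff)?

Proposal A

Round 1 first-place votes: Proposal A 16, Proposal B 19, Proposal C 0, Proposal D 0, Proposal E 0, Proposal F 7. Proposal B and Proposal A advance.
Runoff: Proposal B is ranked above Proposal A on 19 ballots, Proposal A above Proposal B on 23.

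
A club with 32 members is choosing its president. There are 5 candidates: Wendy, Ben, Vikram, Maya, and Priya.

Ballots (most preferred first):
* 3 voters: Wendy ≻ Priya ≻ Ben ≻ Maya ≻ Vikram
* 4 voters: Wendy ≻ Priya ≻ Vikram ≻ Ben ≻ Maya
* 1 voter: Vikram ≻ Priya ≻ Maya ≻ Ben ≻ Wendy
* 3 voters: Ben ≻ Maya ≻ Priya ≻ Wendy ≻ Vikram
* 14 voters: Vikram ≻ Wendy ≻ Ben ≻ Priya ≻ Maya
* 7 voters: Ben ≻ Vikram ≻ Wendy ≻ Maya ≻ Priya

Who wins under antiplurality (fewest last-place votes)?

Last-place votes: Wendy 1, Ben 0, Vikram 6, Maya 18, Priya 7.

Ben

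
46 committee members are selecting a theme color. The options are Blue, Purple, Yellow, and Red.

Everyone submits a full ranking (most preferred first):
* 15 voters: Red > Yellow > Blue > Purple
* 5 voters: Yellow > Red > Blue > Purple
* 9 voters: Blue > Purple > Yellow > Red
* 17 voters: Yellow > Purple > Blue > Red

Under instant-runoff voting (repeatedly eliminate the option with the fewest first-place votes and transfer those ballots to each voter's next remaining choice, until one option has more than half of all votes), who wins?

Round 1: Blue 9, Purple 0, Yellow 22, Red 15. Purple eliminated.
Round 2: Blue 9, Yellow 22, Red 15. Blue eliminated.
Round 3: Yellow 31, Red 15. Yellow has a majority (≥24).

Yellow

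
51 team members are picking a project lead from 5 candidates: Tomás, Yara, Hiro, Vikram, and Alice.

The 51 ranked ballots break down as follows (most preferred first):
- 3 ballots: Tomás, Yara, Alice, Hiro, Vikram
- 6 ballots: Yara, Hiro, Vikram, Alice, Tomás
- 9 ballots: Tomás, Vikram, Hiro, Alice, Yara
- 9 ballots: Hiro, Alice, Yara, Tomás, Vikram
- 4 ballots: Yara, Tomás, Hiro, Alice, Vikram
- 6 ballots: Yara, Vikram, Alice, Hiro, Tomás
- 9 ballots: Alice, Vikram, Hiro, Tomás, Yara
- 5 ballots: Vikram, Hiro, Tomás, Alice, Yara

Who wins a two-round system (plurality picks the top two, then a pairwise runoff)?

Round 1 first-place votes: Tomás 12, Yara 16, Hiro 9, Vikram 5, Alice 9. Yara and Tomás advance.
Runoff: Yara is ranked above Tomás on 25 ballots, Tomás above Yara on 26.

Tomás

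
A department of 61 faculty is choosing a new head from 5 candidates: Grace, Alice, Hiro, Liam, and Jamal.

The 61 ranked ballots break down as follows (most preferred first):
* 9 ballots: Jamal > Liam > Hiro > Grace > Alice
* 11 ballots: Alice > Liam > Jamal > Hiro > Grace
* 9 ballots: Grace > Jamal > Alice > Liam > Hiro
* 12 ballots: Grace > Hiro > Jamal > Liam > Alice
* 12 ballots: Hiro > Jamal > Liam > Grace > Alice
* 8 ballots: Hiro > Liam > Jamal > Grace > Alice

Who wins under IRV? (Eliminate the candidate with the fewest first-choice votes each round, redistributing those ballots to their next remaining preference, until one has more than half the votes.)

Hiro

Round 1: Grace 21, Alice 11, Hiro 20, Liam 0, Jamal 9. Liam eliminated.
Round 2: Grace 21, Alice 11, Hiro 20, Jamal 9. Jamal eliminated.
Round 3: Grace 21, Alice 11, Hiro 29. Alice eliminated.
Round 4: Grace 21, Hiro 40. Hiro has a majority (≥31).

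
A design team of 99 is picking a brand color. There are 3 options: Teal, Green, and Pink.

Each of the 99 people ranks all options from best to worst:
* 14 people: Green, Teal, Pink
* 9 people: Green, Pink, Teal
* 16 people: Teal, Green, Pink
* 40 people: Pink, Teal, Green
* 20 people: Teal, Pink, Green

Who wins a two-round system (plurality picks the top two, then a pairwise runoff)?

Round 1 first-place votes: Teal 36, Green 23, Pink 40. Pink and Teal advance.
Runoff: Pink is ranked above Teal on 49 ballots, Teal above Pink on 50.

Teal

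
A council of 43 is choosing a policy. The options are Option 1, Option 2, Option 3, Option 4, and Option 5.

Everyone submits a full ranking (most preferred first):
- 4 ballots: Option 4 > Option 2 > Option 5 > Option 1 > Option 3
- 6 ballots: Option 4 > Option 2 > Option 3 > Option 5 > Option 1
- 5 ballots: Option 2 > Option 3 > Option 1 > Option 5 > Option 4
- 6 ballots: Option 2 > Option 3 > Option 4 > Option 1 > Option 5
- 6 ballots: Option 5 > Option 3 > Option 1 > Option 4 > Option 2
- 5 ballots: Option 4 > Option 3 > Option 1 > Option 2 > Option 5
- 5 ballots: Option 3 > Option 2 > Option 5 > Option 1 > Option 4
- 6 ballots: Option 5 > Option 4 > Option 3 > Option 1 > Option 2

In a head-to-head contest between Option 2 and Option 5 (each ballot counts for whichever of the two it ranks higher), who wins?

Option 2

Option 2 is ranked above Option 5 on 31 ballots; Option 5 above Option 2 on 12.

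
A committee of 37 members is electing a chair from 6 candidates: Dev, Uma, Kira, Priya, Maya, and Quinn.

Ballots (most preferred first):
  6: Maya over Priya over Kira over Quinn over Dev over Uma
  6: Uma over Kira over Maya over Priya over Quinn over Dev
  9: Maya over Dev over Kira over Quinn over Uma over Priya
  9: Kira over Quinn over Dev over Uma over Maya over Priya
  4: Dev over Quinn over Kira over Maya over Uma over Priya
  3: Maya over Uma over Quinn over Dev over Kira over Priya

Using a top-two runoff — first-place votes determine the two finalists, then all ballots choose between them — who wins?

Round 1 first-place votes: Dev 4, Uma 6, Kira 9, Priya 0, Maya 18, Quinn 0. Maya and Kira advance.
Runoff: Maya is ranked above Kira on 18 ballots, Kira above Maya on 19.

Kira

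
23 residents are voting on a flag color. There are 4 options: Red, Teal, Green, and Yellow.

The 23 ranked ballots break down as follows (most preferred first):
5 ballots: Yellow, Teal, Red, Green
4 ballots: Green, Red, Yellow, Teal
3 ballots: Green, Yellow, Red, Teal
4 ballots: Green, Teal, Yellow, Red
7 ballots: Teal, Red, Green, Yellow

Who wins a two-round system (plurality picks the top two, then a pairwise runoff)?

Round 1 first-place votes: Red 0, Teal 7, Green 11, Yellow 5. Green and Teal advance.
Runoff: Green is ranked above Teal on 11 ballots, Teal above Green on 12.

Teal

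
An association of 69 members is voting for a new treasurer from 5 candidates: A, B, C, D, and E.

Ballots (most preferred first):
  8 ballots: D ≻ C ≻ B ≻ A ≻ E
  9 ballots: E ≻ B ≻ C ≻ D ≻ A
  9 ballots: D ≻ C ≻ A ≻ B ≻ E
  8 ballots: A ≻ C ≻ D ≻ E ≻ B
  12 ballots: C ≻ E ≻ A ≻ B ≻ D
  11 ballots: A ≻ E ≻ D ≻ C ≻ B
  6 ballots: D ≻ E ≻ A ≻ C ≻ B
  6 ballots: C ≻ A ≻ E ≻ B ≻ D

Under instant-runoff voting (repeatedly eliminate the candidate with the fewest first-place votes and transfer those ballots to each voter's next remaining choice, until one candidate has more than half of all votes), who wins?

C

Round 1: A 19, B 0, C 18, D 23, E 9. B eliminated.
Round 2: A 19, C 18, D 23, E 9. E eliminated.
Round 3: A 19, C 27, D 23. A eliminated.
Round 4: C 35, D 34. C has a majority (≥35).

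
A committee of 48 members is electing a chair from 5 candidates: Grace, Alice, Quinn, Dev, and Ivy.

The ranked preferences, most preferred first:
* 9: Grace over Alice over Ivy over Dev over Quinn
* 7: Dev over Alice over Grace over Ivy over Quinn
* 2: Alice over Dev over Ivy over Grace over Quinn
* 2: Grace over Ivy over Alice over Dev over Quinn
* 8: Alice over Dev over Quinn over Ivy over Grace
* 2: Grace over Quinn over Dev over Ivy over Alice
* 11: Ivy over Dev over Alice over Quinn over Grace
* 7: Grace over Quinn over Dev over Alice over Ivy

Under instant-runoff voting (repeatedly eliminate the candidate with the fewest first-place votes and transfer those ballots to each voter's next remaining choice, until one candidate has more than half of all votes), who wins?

Alice

Round 1: Grace 20, Alice 10, Quinn 0, Dev 7, Ivy 11. Quinn eliminated.
Round 2: Grace 20, Alice 10, Dev 7, Ivy 11. Dev eliminated.
Round 3: Grace 20, Alice 17, Ivy 11. Ivy eliminated.
Round 4: Grace 20, Alice 28. Alice has a majority (≥25).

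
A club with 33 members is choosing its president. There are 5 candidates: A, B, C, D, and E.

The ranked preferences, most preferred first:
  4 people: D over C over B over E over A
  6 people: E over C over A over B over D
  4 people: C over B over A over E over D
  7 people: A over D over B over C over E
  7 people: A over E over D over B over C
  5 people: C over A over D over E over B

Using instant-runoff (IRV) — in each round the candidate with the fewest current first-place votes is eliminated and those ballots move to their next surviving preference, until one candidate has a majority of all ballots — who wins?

C

Round 1: A 14, B 0, C 9, D 4, E 6. B eliminated.
Round 2: A 14, C 9, D 4, E 6. D eliminated.
Round 3: A 14, C 13, E 6. E eliminated.
Round 4: A 14, C 19. C has a majority (≥17).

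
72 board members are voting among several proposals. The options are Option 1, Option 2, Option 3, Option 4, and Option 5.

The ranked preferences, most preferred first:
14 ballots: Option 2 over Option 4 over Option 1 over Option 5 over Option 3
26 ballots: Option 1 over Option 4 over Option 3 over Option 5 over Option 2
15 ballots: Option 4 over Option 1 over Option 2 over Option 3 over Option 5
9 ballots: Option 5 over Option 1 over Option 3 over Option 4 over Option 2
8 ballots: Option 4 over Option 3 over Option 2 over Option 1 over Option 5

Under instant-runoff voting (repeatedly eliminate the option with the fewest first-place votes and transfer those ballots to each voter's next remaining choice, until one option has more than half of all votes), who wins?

Round 1: Option 1 26, Option 2 14, Option 3 0, Option 4 23, Option 5 9. Option 3 eliminated.
Round 2: Option 1 26, Option 2 14, Option 4 23, Option 5 9. Option 5 eliminated.
Round 3: Option 1 35, Option 2 14, Option 4 23. Option 2 eliminated.
Round 4: Option 1 35, Option 4 37. Option 4 has a majority (≥37).

Option 4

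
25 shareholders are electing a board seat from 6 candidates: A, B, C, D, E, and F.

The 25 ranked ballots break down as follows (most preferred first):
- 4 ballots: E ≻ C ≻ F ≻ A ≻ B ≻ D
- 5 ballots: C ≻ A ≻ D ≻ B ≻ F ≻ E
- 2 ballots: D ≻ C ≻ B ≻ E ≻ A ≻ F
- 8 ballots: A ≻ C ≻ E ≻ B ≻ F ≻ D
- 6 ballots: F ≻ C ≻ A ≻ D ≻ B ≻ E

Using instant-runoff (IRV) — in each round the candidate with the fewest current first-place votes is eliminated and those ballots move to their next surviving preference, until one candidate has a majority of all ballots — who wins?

Round 1: A 8, B 0, C 5, D 2, E 4, F 6. B eliminated.
Round 2: A 8, C 5, D 2, E 4, F 6. D eliminated.
Round 3: A 8, C 7, E 4, F 6. E eliminated.
Round 4: A 8, C 11, F 6. F eliminated.
Round 5: A 8, C 17. C has a majority (≥13).

C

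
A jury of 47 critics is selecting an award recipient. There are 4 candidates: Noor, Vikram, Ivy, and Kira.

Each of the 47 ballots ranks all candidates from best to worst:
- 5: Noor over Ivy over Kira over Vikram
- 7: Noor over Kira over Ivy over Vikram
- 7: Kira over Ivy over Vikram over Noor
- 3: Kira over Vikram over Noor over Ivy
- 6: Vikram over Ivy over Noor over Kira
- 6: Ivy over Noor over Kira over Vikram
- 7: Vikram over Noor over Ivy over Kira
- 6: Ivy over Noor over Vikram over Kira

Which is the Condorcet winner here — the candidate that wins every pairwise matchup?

Ivy

Ivy vs Noor: 25–22
Ivy vs Vikram: 31–16
Ivy vs Kira: 30–17
Ivy beats every other candidate.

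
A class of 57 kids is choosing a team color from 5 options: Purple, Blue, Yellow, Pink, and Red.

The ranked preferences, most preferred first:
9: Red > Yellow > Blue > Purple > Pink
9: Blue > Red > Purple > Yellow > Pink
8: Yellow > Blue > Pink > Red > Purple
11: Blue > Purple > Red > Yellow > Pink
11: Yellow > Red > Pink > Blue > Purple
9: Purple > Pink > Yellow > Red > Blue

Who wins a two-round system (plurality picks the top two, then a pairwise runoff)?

Yellow

Round 1 first-place votes: Purple 9, Blue 20, Yellow 19, Pink 0, Red 9. Blue and Yellow advance.
Runoff: Blue is ranked above Yellow on 20 ballots, Yellow above Blue on 37.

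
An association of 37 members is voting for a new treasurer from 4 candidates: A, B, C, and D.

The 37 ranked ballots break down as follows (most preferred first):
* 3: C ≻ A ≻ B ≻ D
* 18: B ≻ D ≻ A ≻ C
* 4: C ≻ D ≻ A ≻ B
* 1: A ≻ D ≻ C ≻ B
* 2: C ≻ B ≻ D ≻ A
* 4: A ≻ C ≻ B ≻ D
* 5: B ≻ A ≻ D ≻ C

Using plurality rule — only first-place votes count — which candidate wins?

B

First-place votes: A 5, B 23, C 9, D 0.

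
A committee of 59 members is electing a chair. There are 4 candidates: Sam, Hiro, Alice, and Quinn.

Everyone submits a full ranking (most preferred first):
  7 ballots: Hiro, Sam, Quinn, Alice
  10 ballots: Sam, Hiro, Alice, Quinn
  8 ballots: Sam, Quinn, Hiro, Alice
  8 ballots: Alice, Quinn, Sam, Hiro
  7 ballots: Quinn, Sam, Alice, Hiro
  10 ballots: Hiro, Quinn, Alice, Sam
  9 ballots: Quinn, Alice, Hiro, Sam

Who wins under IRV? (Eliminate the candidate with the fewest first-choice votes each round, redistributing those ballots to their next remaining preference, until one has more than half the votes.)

Quinn

Round 1: Sam 18, Hiro 17, Alice 8, Quinn 16. Alice eliminated.
Round 2: Sam 18, Hiro 17, Quinn 24. Hiro eliminated.
Round 3: Sam 25, Quinn 34. Quinn has a majority (≥30).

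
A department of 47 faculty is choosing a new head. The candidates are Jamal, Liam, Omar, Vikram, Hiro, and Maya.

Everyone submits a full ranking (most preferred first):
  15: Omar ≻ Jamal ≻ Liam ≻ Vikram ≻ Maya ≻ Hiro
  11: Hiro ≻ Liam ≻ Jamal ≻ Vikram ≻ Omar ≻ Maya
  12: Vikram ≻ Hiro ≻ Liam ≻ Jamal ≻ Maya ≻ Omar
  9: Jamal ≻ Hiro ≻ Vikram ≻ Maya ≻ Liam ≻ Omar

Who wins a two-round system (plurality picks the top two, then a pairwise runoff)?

Round 1 first-place votes: Jamal 9, Liam 0, Omar 15, Vikram 12, Hiro 11, Maya 0. Omar and Vikram advance.
Runoff: Omar is ranked above Vikram on 15 ballots, Vikram above Omar on 32.

Vikram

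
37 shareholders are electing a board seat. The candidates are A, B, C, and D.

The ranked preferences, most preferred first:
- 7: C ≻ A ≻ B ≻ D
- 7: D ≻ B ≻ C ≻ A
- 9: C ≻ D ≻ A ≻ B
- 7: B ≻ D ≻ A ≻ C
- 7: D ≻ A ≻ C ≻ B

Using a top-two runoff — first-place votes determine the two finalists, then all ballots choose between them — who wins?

Round 1 first-place votes: A 0, B 7, C 16, D 14. C and D advance.
Runoff: C is ranked above D on 16 ballots, D above C on 21.

D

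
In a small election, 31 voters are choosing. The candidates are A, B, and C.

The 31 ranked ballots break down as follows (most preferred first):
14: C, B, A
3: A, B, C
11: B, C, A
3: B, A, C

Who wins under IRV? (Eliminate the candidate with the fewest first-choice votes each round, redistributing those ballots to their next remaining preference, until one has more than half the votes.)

B

Round 1: A 3, B 14, C 14. A eliminated.
Round 2: B 17, C 14. B has a majority (≥16).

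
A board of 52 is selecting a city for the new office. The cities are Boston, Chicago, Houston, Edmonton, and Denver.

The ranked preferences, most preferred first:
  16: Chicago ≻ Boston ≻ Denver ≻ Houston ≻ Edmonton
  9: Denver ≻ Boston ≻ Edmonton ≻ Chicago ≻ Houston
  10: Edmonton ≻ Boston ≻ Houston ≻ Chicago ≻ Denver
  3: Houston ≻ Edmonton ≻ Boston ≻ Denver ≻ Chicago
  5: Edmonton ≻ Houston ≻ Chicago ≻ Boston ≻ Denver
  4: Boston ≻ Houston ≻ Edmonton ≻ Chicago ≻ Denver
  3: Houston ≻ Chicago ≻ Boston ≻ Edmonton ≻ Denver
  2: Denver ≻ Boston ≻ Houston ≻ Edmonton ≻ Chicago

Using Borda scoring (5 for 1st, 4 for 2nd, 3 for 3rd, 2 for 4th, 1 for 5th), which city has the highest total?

Boston

Boston: 16×4 + 9×4 + 10×4 + 3×3 + 5×2 + 4×5 + 3×3 + 2×4 = 196
Chicago: 16×5 + 9×2 + 10×2 + 3×1 + 5×3 + 4×2 + 3×4 + 2×1 = 158
Houston: 16×2 + 9×1 + 10×3 + 3×5 + 5×4 + 4×4 + 3×5 + 2×3 = 143
Edmonton: 16×1 + 9×3 + 10×5 + 3×4 + 5×5 + 4×3 + 3×2 + 2×2 = 152
Denver: 16×3 + 9×5 + 10×1 + 3×2 + 5×1 + 4×1 + 3×1 + 2×5 = 131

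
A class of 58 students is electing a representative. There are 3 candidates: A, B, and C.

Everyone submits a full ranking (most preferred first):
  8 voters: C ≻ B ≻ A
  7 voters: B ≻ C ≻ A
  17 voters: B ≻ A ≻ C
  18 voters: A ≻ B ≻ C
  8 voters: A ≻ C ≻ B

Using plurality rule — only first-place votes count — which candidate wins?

First-place votes: A 26, B 24, C 8.

A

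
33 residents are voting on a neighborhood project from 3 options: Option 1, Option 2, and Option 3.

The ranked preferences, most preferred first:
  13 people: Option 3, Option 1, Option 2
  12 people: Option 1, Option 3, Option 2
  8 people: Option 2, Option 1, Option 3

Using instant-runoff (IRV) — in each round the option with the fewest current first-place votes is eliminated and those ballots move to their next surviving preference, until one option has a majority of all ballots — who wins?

Option 1

Round 1: Option 1 12, Option 2 8, Option 3 13. Option 2 eliminated.
Round 2: Option 1 20, Option 3 13. Option 1 has a majority (≥17).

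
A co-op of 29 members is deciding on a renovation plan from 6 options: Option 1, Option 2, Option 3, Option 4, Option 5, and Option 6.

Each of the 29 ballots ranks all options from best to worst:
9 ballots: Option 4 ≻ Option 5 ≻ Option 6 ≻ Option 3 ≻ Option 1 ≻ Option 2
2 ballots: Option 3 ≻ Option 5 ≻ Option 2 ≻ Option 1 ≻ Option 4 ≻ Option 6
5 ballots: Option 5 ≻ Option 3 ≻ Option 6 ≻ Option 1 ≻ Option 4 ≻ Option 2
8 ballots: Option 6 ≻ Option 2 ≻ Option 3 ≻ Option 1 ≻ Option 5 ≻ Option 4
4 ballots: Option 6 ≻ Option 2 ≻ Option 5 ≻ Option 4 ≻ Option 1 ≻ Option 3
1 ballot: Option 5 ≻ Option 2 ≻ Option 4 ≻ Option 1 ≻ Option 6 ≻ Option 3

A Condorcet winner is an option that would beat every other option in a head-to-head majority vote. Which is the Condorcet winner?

Option 5

Option 5 vs Option 1: 21–8
Option 5 vs Option 2: 17–12
Option 5 vs Option 3: 19–10
Option 5 vs Option 4: 20–9
Option 5 vs Option 6: 17–12
Option 5 beats every other option.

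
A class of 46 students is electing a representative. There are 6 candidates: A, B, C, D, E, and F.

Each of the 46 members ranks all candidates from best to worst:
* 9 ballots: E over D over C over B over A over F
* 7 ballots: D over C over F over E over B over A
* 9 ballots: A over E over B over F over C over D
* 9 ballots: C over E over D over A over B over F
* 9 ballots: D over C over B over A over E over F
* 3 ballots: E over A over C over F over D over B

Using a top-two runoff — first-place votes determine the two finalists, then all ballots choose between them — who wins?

Round 1 first-place votes: A 9, B 0, C 9, D 16, E 12, F 0. D and E advance.
Runoff: D is ranked above E on 16 ballots, E above D on 30.

E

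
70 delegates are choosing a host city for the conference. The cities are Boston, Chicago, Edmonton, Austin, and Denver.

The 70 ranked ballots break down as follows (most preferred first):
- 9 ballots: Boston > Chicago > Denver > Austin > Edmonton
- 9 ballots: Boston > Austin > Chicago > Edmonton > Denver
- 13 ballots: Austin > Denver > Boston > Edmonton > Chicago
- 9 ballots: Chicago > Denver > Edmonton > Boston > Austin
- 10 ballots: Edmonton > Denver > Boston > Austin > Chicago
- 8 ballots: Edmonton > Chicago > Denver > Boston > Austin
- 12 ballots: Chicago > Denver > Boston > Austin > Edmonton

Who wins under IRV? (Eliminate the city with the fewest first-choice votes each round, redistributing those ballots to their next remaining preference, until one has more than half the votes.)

Round 1: Boston 18, Chicago 21, Edmonton 18, Austin 13, Denver 0. Denver eliminated.
Round 2: Boston 18, Chicago 21, Edmonton 18, Austin 13. Austin eliminated.
Round 3: Boston 31, Chicago 21, Edmonton 18. Edmonton eliminated.
Round 4: Boston 41, Chicago 29. Boston has a majority (≥36).

Boston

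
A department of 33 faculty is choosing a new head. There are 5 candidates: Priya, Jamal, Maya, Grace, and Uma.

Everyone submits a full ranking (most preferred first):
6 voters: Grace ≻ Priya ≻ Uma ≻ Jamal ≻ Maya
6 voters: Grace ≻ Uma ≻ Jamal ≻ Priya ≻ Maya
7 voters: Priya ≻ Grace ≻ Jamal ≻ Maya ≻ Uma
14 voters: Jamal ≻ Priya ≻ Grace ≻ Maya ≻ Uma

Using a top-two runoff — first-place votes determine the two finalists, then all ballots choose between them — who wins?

Round 1 first-place votes: Priya 7, Jamal 14, Maya 0, Grace 12, Uma 0. Jamal and Grace advance.
Runoff: Jamal is ranked above Grace on 14 ballots, Grace above Jamal on 19.

Grace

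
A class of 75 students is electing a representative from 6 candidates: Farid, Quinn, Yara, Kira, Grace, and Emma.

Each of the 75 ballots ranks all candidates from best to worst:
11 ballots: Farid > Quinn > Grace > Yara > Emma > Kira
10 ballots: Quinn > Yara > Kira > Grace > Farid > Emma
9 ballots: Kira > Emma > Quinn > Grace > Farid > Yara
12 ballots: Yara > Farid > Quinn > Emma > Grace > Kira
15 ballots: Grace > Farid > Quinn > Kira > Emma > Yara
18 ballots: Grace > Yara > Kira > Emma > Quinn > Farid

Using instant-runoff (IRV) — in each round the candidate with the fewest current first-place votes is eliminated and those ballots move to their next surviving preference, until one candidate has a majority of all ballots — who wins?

Quinn

Round 1: Farid 11, Quinn 10, Yara 12, Kira 9, Grace 33, Emma 0. Emma eliminated.
Round 2: Farid 11, Quinn 10, Yara 12, Kira 9, Grace 33. Kira eliminated.
Round 3: Farid 11, Quinn 19, Yara 12, Grace 33. Farid eliminated.
Round 4: Quinn 30, Yara 12, Grace 33. Yara eliminated.
Round 5: Quinn 42, Grace 33. Quinn has a majority (≥38).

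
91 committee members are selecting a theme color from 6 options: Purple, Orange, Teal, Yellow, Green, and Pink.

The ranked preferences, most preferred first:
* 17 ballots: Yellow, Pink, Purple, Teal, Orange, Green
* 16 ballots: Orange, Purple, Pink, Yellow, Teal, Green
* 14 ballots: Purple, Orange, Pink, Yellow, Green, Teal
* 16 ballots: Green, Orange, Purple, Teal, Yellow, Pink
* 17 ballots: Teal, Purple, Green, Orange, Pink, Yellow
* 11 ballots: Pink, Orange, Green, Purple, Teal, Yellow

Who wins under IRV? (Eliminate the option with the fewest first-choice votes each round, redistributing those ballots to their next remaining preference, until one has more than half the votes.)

Round 1: Purple 14, Orange 16, Teal 17, Yellow 17, Green 16, Pink 11. Pink eliminated.
Round 2: Purple 14, Orange 27, Teal 17, Yellow 17, Green 16. Purple eliminated.
Round 3: Orange 41, Teal 17, Yellow 17, Green 16. Green eliminated.
Round 4: Orange 57, Teal 17, Yellow 17. Orange has a majority (≥46).

Orange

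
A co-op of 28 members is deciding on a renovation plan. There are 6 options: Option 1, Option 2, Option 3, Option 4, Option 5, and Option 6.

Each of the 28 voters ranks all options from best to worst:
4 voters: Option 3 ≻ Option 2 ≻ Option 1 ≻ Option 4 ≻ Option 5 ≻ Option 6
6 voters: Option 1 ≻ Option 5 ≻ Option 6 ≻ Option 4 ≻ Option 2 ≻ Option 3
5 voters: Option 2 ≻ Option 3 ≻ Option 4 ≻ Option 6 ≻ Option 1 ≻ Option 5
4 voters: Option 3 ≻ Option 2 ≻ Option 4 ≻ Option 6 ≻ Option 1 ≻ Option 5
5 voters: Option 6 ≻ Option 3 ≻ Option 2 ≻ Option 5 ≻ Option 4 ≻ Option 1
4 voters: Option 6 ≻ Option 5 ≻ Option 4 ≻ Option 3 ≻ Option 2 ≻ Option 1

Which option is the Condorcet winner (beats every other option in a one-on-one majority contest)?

Option 6 vs Option 1: 18–10
Option 6 vs Option 2: 15–13
Option 6 vs Option 3: 15–13
Option 6 vs Option 4: 15–13
Option 6 vs Option 5: 18–10
Option 6 beats every other option.

Option 6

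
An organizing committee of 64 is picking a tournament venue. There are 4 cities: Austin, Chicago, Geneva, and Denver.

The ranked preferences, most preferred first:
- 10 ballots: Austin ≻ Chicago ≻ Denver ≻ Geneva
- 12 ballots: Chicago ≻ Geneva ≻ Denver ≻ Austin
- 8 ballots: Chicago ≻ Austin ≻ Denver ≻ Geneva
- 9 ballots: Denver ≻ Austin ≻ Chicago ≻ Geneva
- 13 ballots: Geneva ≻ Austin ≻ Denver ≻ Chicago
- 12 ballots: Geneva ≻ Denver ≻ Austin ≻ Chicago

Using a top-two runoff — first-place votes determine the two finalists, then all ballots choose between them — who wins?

Chicago

Round 1 first-place votes: Austin 10, Chicago 20, Geneva 25, Denver 9. Geneva and Chicago advance.
Runoff: Geneva is ranked above Chicago on 25 ballots, Chicago above Geneva on 39.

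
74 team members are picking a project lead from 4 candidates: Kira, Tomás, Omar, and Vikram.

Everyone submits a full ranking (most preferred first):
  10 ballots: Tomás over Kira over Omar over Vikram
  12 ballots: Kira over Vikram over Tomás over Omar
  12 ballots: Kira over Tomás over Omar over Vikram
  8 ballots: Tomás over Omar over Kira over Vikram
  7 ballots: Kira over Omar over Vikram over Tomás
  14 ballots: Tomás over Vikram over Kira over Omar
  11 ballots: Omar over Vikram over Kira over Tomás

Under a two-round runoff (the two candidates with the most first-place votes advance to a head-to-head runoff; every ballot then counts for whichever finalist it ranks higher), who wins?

Round 1 first-place votes: Kira 31, Tomás 32, Omar 11, Vikram 0. Tomás and Kira advance.
Runoff: Tomás is ranked above Kira on 32 ballots, Kira above Tomás on 42.

Kira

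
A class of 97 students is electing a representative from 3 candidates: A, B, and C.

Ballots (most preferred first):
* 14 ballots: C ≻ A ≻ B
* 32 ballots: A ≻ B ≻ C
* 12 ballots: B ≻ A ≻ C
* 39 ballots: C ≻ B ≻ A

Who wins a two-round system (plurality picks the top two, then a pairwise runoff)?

C

Round 1 first-place votes: A 32, B 12, C 53. C and A advance.
Runoff: C is ranked above A on 53 ballots, A above C on 44.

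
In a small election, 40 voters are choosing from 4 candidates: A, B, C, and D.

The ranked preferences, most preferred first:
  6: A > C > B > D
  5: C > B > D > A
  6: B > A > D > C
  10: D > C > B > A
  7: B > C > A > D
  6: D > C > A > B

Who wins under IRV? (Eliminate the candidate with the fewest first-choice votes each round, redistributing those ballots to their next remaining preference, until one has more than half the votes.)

Round 1: A 6, B 13, C 5, D 16. C eliminated.
Round 2: A 6, B 18, D 16. A eliminated.
Round 3: B 24, D 16. B has a majority (≥21).

B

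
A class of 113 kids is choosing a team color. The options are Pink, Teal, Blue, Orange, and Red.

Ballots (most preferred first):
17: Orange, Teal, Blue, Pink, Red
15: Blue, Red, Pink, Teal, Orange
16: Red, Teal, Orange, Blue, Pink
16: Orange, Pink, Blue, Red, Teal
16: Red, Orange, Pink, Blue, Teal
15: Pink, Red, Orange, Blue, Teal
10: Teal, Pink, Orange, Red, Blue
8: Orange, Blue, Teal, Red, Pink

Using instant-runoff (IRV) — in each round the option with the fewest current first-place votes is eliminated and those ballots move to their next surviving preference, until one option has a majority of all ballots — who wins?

Round 1: Pink 15, Teal 10, Blue 15, Orange 41, Red 32. Teal eliminated.
Round 2: Pink 25, Blue 15, Orange 41, Red 32. Blue eliminated.
Round 3: Pink 25, Orange 41, Red 47. Pink eliminated.
Round 4: Orange 51, Red 62. Red has a majority (≥57).

Red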